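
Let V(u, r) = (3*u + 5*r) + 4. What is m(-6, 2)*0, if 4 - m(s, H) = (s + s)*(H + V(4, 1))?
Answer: 0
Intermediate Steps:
V(u, r) = 4 + 3*u + 5*r
m(s, H) = 4 - 2*s*(21 + H) (m(s, H) = 4 - (s + s)*(H + (4 + 3*4 + 5*1)) = 4 - 2*s*(H + (4 + 12 + 5)) = 4 - 2*s*(H + 21) = 4 - 2*s*(21 + H))
m(-6, 2)*0 = (4 - 42*(-6) - 2*2*(-6))*0 = (4 + 252 + 24)*0 = 280*0 = 0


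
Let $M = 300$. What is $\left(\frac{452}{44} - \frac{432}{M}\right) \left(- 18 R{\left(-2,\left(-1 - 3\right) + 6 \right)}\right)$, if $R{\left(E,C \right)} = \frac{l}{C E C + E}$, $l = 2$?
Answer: $\frac{43722}{1375} \approx 31.798$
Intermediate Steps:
$R{\left(E,C \right)} = \frac{2}{E + E C^{2}}$ ($R{\left(E,C \right)} = \frac{2}{C E C + E} = \frac{2}{E C^{2} + E} = \frac{2}{E + E C^{2}}$)
$\left(\frac{452}{44} - \frac{432}{M}\right) \left(- 18 R{\left(-2,\left(-1 - 3\right) + 6 \right)}\right) = \left(\frac{452}{44} - \frac{432}{300}\right) \left(- 18 \frac{2}{\left(-2\right) \left(1 + \left(\left(-1 - 3\right) + 6\right)^{2}\right)}\right) = \left(452 \cdot \frac{1}{44} - \frac{36}{25}\right) \left(- 18 \cdot 2 \left(- \frac{1}{2}\right) \frac{1}{1 + \left(-4 + 6\right)^{2}}\right) = \left(\frac{113}{11} - \frac{36}{25}\right) \left(- 18 \cdot 2 \left(- \frac{1}{2}\right) \frac{1}{1 + 2^{2}}\right) = \frac{2429 \left(- 18 \cdot 2 \left(- \frac{1}{2}\right) \frac{1}{1 + 4}\right)}{275} = \frac{2429 \left(- 18 \cdot 2 \left(- \frac{1}{2}\right) \frac{1}{5}\right)}{275} = \frac{2429 \left(\left(-18\right) \left(- \frac{1}{5}\right)\right)}{275} = \frac{2429}{275} \cdot \frac{18}{5} = \frac{43722}{1375}$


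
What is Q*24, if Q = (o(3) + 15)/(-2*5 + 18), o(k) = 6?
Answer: 63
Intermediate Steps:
Q = 21/8 (Q = (6 + 15)/(-2*5 + 18) = 21/(-10 + 18) = 21/8 ≈ 2.6250)
Q*24 = (21/8)*24 = 63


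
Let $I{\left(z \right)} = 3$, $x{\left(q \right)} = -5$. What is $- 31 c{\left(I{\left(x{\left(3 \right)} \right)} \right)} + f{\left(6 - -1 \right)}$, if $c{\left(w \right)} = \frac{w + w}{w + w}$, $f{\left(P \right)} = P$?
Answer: $-24$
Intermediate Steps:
$c{\left(w \right)} = 1$ ($c{\left(w \right)} = \frac{2 w}{2 w} = 2 w \frac{1}{2 w} = 1$)
$- 31 c{\left(I{\left(x{\left(3 \right)} \right)} \right)} + f{\left(6 - -1 \right)} = \left(-31\right) 1 + \left(6 - -1\right) = -31 + \left(6 + 1\right) = -31 + 7 = -24$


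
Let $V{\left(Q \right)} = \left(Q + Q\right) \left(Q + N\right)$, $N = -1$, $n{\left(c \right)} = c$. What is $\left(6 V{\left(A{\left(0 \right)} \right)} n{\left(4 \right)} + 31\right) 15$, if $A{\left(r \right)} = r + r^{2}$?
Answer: $465$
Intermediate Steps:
$V{\left(Q \right)} = 2 Q \left(-1 + Q\right)$ ($V{\left(Q \right)} = \left(Q + Q\right) \left(Q - 1\right) = 2 Q \left(-1 + Q\right)$)
$\left(6 V{\left(A{\left(0 \right)} \right)} n{\left(4 \right)} + 31\right) 15 = \left(6 \cdot 2 \cdot 0 \left(1 + 0\right) \left(-1 + 0 \left(1 + 0\right)\right) 4 + 31\right) 15 = \left(6 \cdot 2 \cdot 0 \cdot 1 \left(-1 + 0 \cdot 1\right) 4 + 31\right) 15 = \left(6 \cdot 2 \cdot 0 \left(-1 + 0\right) 4 + 31\right) 15 = \left(6 \cdot 2 \cdot 0 \left(-1\right) 4 + 31\right) 15 = \left(6 \cdot 0 \cdot 4 + 31\right) 15 = \left(0 \cdot 4 + 31\right) 15 = \left(0 + 31\right) 15 = 31 \cdot 15 = 465$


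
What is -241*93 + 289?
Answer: -22124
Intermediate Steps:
-241*93 + 289 = -22413 + 289 = -22124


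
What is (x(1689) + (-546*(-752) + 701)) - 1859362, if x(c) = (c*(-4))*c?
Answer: -12858953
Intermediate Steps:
x(c) = -4*c² (x(c) = (-4*c)*c = -4*c²)
(x(1689) + (-546*(-752) + 701)) - 1859362 = (-4*1689² + (-546*(-752) + 701)) - 1859362 = (-4*2852721 + (410592 + 701)) - 1859362 = (-11410884 + 411293) - 1859362 = -10999591 - 1859362 = -12858953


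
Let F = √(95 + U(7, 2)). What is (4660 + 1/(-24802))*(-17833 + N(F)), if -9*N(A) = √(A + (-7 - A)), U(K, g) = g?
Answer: -2061090329727/24802 - 38525773*I*√7/74406 ≈ -8.3102e+7 - 1369.9*I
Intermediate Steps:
F = √97 (F = √(95 + 2) = √97 ≈ 9.8489)
N(A) = -I*√7/9 (N(A) = -√(A + (-7 - A))/9 = -I*√7/9)
(4660 + 1/(-24802))*(-17833 + N(F)) = (4660 + 1/(-24802))*(-17833 - I*√7/9) = (4660 - 1/24802)*(-17833 - I*√7/9) = 115577319*(-17833 - I*√7/9)/24802 = -2061090329727/24802 - 38525773*I*√7/74406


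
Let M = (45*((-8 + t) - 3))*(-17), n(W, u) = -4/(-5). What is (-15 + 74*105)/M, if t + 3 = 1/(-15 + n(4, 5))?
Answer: 36707/50949 ≈ 0.72047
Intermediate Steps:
n(W, u) = ⅘ (n(W, u) = -4*(-⅕) = ⅘)
t = -218/71 (t = -3 + 1/(-15 + ⅘) = -3 + 1/(-71/5) = -3 - 5/71 = -218/71 ≈ -3.0704)
M = 764235/71 (M = (45*((-8 - 218/71) - 3))*(-17) = (45*(-786/71 - 3))*(-17) = (45*(-999/71))*(-17) = -44955/71*(-17) = 764235/71 ≈ 10764.)
(-15 + 74*105)/M = (-15 + 74*105)/(764235/71) = (-15 + 7770)*(71/764235) = 7755*(71/764235) = 36707/50949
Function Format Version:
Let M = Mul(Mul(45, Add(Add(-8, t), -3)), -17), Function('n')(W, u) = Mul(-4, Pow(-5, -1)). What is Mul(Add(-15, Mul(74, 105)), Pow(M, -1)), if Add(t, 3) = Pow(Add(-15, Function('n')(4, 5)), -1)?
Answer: Rational(36707, 50949) ≈ 0.72047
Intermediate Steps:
Function('n')(W, u) = Rational(4, 5) (Function('n')(W, u) = Mul(-4, Rational(-1, 5)) = Rational(4, 5))
t = Rational(-218, 71) (t = Add(-3, Pow(Add(-15, Rational(4, 5)), -1)) = Add(-3, Pow(Rational(-71, 5), -1)) = Add(-3, Rational(-5, 71)) = Rational(-218, 71) ≈ -3.0704)
M = Rational(764235, 71) (M = Mul(Mul(45, Add(Add(-8, Rational(-218, 71)), -3)), -17) = Mul(Mul(45, Add(Rational(-786, 71), -3)), -17) = Mul(Mul(45, Rational(-999, 71)), -17) = Mul(Rational(-44955, 71), -17) = Rational(764235, 71) ≈ 10764.)
Mul(Add(-15, Mul(74, 105)), Pow(M, -1)) = Mul(Add(-15, Mul(74, 105)), Pow(Rational(764235, 71), -1)) = Mul(Add(-15, 7770), Rational(71, 764235)) = Mul(7755, Rational(71, 764235)) = Rational(36707, 50949)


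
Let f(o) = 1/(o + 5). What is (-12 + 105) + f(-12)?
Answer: 650/7 ≈ 92.857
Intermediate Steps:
f(o) = 1/(5 + o)
(-12 + 105) + f(-12) = (-12 + 105) + 1/(5 - 12) = 93 + 1/(-7) = 93 - 1/7 = 650/7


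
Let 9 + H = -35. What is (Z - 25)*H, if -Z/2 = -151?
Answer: -12188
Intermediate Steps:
H = -44 (H = -9 - 35 = -44)
Z = 302 (Z = -2*(-151) = 302)
(Z - 25)*H = (302 - 25)*(-44) = 277*(-44) = -12188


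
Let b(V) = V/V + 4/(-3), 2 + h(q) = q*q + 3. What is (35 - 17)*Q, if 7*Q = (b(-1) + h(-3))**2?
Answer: 1682/7 ≈ 240.29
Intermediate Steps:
h(q) = 1 + q**2 (h(q) = -2 + (q*q + 3) = -2 + (q**2 + 3) = -2 + (3 + q**2) = 1 + q**2)
b(V) = -1/3 (b(V) = 1 + 4*(-1/3) = 1 - 4/3 = -1/3)
Q = 841/63 (Q = (-1/3 + (1 + (-3)**2))**2/7 = (-1/3 + (1 + 9))**2/7 = (-1/3 + 10)**2/7 = (29/3)**2/7 = (1/7)*(841/9) = 841/63 ≈ 13.349)
(35 - 17)*Q = (35 - 17)*(841/63) = 18*(841/63) = 1682/7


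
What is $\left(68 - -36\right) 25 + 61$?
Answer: $2661$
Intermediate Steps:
$\left(68 - -36\right) 25 + 61 = \left(68 + 36\right) 25 + 61 = 104 \cdot 25 + 61 = 2600 + 61 = 2661$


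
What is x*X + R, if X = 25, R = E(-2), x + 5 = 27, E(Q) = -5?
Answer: 545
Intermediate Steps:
x = 22 (x = -5 + 27 = 22)
R = -5
x*X + R = 22*25 - 5 = 550 - 5 = 545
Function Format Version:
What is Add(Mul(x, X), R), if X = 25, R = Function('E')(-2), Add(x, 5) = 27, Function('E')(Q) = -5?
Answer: 545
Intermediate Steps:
x = 22 (x = Add(-5, 27) = 22)
R = -5
Add(Mul(x, X), R) = Add(Mul(22, 25), -5) = Add(550, -5) = 545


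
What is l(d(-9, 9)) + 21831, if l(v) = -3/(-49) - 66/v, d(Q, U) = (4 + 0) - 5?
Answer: 1072956/49 ≈ 21897.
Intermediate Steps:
d(Q, U) = -1 (d(Q, U) = 4 - 5 = -1)
l(v) = 3/49 - 66/v (l(v) = -3*(-1/49) - 66/v = 3/49 - 66/v)
l(d(-9, 9)) + 21831 = (3/49 - 66/(-1)) + 21831 = (3/49 - 66*(-1)) + 21831 = (3/49 + 66) + 21831 = 3237/49 + 21831 = 1072956/49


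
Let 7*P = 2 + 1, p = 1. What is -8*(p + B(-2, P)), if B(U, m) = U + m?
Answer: 32/7 ≈ 4.5714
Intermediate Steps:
P = 3/7 (P = (2 + 1)/7 = (⅐)*3 = 3/7 ≈ 0.42857)
-8*(p + B(-2, P)) = -8*(1 + (-2 + 3/7)) = -8*(1 - 11/7) = -8*(-4/7) = 32/7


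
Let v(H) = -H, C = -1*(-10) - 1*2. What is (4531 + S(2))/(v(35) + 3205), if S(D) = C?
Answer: 4539/3170 ≈ 1.4319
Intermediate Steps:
C = 8 (C = 10 - 2 = 8)
S(D) = 8
(4531 + S(2))/(v(35) + 3205) = (4531 + 8)/(-1*35 + 3205) = 4539/(-35 + 3205) = 4539/3170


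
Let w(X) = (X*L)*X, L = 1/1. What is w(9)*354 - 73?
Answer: 28601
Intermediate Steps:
L = 1 (L = 1*1 = 1)
w(X) = X**2 (w(X) = (X*1)*X = X*X = X**2)
w(9)*354 - 73 = 9**2*354 - 73 = 81*354 - 73 = 28674 - 73 = 28601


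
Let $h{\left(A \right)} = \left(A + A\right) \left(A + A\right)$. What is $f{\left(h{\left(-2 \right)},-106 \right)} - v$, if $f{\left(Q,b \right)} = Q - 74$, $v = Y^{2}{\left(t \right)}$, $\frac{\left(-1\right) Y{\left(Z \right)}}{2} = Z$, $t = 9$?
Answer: $-382$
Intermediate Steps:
$Y{\left(Z \right)} = - 2 Z$
$v = 324$ ($v = \left(\left(-2\right) 9\right)^{2} = \left(-18\right)^{2} = 324$)
$h{\left(A \right)} = 4 A^{2}$ ($h{\left(A \right)} = 2 A 2 A = 4 A^{2}$)
$f{\left(Q,b \right)} = -74 + Q$ ($f{\left(Q,b \right)} = Q - 74 = -74 + Q$)
$f{\left(h{\left(-2 \right)},-106 \right)} - v = \left(-74 + 4 \left(-2\right)^{2}\right) - 324 = \left(-74 + 4 \cdot 4\right) - 324 = \left(-74 + 16\right) - 324 = -58 - 324 = -382$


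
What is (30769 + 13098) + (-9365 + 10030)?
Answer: 44532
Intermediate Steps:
(30769 + 13098) + (-9365 + 10030) = 43867 + 665 = 44532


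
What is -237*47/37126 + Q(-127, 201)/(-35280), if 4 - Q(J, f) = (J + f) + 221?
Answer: -63696709/218300880 ≈ -0.29178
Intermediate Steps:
Q(J, f) = -217 - J - f (Q(J, f) = 4 - ((J + f) + 221) = 4 - (221 + J + f) = 4 + (-221 - J - f) = -217 - J - f)
-237*47/37126 + Q(-127, 201)/(-35280) = -237*47/37126 + (-217 - 1*(-127) - 1*201)/(-35280) = -11139*1/37126 + (-217 + 127 - 201)*(-1/35280) = -11139/37126 - 291*(-1/35280) = -11139/37126 + 97/11760 = -63696709/218300880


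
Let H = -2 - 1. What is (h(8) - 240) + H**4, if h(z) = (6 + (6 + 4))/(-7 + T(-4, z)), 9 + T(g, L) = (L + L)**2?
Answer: -2384/15 ≈ -158.93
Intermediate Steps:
T(g, L) = -9 + 4*L**2 (T(g, L) = -9 + (L + L)**2 = -9 + (2*L)**2 = -9 + 4*L**2)
H = -3
h(z) = 16/(-16 + 4*z**2) (h(z) = (6 + (6 + 4))/(-7 + (-9 + 4*z**2)) = (6 + 10)/(-16 + 4*z**2) = 16/(-16 + 4*z**2))
(h(8) - 240) + H**4 = (4/(-4 + 8**2) - 240) + (-3)**4 = (4/(-4 + 64) - 240) + 81 = (4/60 - 240) + 81 = (4*(1/60) - 240) + 81 = (1/15 - 240) + 81 = -3599/15 + 81 = -2384/15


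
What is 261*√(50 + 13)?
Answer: 783*√7 ≈ 2071.6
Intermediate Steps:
261*√(50 + 13) = 261*√63 = 261*(3*√7) = 783*√7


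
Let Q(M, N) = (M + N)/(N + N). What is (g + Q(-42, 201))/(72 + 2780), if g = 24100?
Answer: 140411/16616 ≈ 8.4503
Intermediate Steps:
Q(M, N) = (M + N)/(2*N) (Q(M, N) = (M + N)/((2*N)) = (M + N)*(1/(2*N)) = (M + N)/(2*N))
(g + Q(-42, 201))/(72 + 2780) = (24100 + (½)*(-42 + 201)/201)/(72 + 2780) = (24100 + (½)*(1/201)*159)/2852 = (24100 + 53/134)*(1/2852) = (3229453/134)*(1/2852) = 140411/16616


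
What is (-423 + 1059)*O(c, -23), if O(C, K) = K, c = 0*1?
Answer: -14628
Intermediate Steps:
c = 0
(-423 + 1059)*O(c, -23) = (-423 + 1059)*(-23) = 636*(-23) = -14628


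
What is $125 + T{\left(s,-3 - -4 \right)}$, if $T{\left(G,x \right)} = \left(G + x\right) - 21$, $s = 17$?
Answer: $122$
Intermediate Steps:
$T{\left(G,x \right)} = -21 + G + x$
$125 + T{\left(s,-3 - -4 \right)} = 125 - 3 = 122$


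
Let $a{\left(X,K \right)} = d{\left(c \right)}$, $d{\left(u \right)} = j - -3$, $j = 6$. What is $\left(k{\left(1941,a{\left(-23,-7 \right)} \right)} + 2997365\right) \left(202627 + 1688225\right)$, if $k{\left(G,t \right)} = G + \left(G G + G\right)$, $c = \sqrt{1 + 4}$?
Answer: $12798662876256$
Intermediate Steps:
$c = \sqrt{5} \approx 2.2361$
$d{\left(u \right)} = 9$ ($d{\left(u \right)} = 6 - -3 = 6 + 3 = 9$)
$a{\left(X,K \right)} = 9$
$k{\left(G,t \right)} = G^{2} + 2 G$ ($k{\left(G,t \right)} = G + \left(G^{2} + G\right) = G + \left(G + G^{2}\right) = G^{2} + 2 G$)
$\left(k{\left(1941,a{\left(-23,-7 \right)} \right)} + 2997365\right) \left(202627 + 1688225\right) = \left(1941 \left(2 + 1941\right) + 2997365\right) \left(202627 + 1688225\right) = \left(1941 \cdot 1943 + 2997365\right) 1890852 = \left(3771363 + 2997365\right) 1890852 = 6768728 \cdot 1890852 = 12798662876256$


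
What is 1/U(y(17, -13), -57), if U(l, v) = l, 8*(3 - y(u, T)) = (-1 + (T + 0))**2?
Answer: -2/43 ≈ -0.046512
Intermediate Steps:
y(u, T) = 3 - (-1 + T)**2/8 (y(u, T) = 3 - (-1 + (T + 0))**2/8 = 3 - (-1 + T)**2/8)
1/U(y(17, -13), -57) = 1/(3 - (-1 - 13)**2/8) = 1/(3 - 1/8*(-14)**2) = 1/(3 - 1/8*196) = 1/(3 - 49/2) = 1/(-43/2) = -2/43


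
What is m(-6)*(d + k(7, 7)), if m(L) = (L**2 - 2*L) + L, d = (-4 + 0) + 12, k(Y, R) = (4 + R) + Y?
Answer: 1092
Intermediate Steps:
k(Y, R) = 4 + R + Y
d = 8 (d = -4 + 12 = 8)
m(L) = L**2 - L
m(-6)*(d + k(7, 7)) = (-6*(-1 - 6))*(8 + (4 + 7 + 7)) = (-6*(-7))*(8 + 18) = 42*26 = 1092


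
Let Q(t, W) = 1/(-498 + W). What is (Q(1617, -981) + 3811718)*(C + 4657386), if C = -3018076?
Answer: 543627106712030/87 ≈ 6.2486e+12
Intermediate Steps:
(Q(1617, -981) + 3811718)*(C + 4657386) = (1/(-498 - 981) + 3811718)*(-3018076 + 4657386) = (1/(-1479) + 3811718)*1639310 = (-1/1479 + 3811718)*1639310 = (5637530921/1479)*1639310 = 543627106712030/87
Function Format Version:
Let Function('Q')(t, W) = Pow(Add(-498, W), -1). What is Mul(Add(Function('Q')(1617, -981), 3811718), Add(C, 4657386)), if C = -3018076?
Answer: Rational(543627106712030, 87) ≈ 6.2486e+12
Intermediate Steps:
Mul(Add(Function('Q')(1617, -981), 3811718), Add(C, 4657386)) = Mul(Add(Pow(Add(-498, -981), -1), 3811718), Add(-3018076, 4657386)) = Mul(Add(Pow(-1479, -1), 3811718), 1639310) = Mul(Add(Rational(-1, 1479), 3811718), 1639310) = Mul(Rational(5637530921, 1479), 1639310) = Rational(543627106712030, 87)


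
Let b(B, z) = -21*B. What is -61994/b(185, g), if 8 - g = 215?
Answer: 61994/3885 ≈ 15.957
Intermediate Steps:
g = -207 (g = 8 - 1*215 = 8 - 215 = -207)
-61994/b(185, g) = -61994/((-21*185)) = -61994/(-3885) = -61994*(-1/3885) = 61994/3885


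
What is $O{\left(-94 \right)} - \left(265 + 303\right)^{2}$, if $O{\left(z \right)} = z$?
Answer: $-322718$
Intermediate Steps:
$O{\left(-94 \right)} - \left(265 + 303\right)^{2} = -94 - \left(265 + 303\right)^{2} = -94 - 568^{2} = -94 - 322624 = -322718$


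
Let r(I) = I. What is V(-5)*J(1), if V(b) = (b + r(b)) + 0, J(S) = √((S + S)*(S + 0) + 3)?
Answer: -10*√5 ≈ -22.361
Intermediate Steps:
J(S) = √(3 + 2*S²) (J(S) = √((2*S)*S + 3) = √(2*S² + 3) = √(3 + 2*S²))
V(b) = 2*b (V(b) = (b + b) + 0 = 2*b + 0 = 2*b)
V(-5)*J(1) = (2*(-5))*√(3 + 2*1²) = -10*√(3 + 2*1) = -10*√(3 + 2) = -10*√5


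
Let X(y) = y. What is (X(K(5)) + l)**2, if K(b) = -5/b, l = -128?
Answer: 16641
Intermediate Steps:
(X(K(5)) + l)**2 = (-5/5 - 128)**2 = (-5*1/5 - 128)**2 = (-1 - 128)**2 = (-129)**2 = 16641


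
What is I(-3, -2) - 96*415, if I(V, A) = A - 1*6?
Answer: -39848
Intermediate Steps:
I(V, A) = -6 + A (I(V, A) = A - 6 = -6 + A)
I(-3, -2) - 96*415 = (-6 - 2) - 96*415 = -8 - 39840 = -39848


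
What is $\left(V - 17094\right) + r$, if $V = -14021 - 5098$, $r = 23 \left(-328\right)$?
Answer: $-43757$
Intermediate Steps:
$r = -7544$
$V = -19119$
$\left(V - 17094\right) + r = \left(-19119 - 17094\right) - 7544 = -36213 - 7544 = -43757$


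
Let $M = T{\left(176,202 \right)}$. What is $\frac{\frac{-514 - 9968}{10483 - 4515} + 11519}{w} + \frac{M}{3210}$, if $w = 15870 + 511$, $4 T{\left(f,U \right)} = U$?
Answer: $\frac{56394008101}{78453850920} \approx 0.71882$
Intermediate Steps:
$T{\left(f,U \right)} = \frac{U}{4}$
$M = \frac{101}{2}$ ($M = \frac{1}{4} \cdot 202 = \frac{101}{2} \approx 50.5$)
$w = 16381$
$\frac{\frac{-514 - 9968}{10483 - 4515} + 11519}{w} + \frac{M}{3210} = \frac{\frac{-514 - 9968}{10483 - 4515} + 11519}{16381} + \frac{101}{2 \cdot 3210} = \left(- \frac{10482}{5968} + 11519\right) \frac{1}{16381} + \frac{101}{2} \cdot \frac{1}{3210} = \left(\left(-10482\right) \frac{1}{5968} + 11519\right) \frac{1}{16381} + \frac{101}{6420} = \left(- \frac{5241}{2984} + 11519\right) \frac{1}{16381} + \frac{101}{6420} = \frac{34367455}{2984} \cdot \frac{1}{16381} + \frac{101}{6420} = \frac{34367455}{48880904} + \frac{101}{6420} = \frac{56394008101}{78453850920}$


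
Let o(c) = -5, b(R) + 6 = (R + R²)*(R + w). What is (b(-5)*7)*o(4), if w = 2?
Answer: 2310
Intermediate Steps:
b(R) = -6 + (2 + R)*(R + R²) (b(R) = -6 + (R + R²)*(R + 2) = -6 + (R + R²)*(2 + R) = -6 + (2 + R)*(R + R²))
(b(-5)*7)*o(4) = ((-6 + (-5)³ + 2*(-5) + 3*(-5)²)*7)*(-5) = ((-6 - 125 - 10 + 3*25)*7)*(-5) = ((-6 - 125 - 10 + 75)*7)*(-5) = -66*7*(-5) = -462*(-5) = 2310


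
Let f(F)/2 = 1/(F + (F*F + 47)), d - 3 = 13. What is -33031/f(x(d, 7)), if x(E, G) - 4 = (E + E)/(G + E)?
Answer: -1423338821/1058 ≈ -1.3453e+6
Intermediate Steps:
d = 16 (d = 3 + 13 = 16)
x(E, G) = 4 + 2*E/(E + G) (x(E, G) = 4 + (E + E)/(G + E) = 4 + (2*E)/(E + G) = 4 + 2*E/(E + G))
f(F) = 2/(47 + F + F**2) (f(F) = 2/(F + (F*F + 47)) = 2/(F + (F**2 + 47)) = 2/(F + (47 + F**2)) = 2/(47 + F + F**2))
-33031/f(x(d, 7)) = -(1552457/2 + 33031*(2*7 + 3*16)/(16 + 7) + 66062*(2*7 + 3*16)**2/(16 + 7)**2) = -(39802355/46 + 66062*(14 + 48)**2/529) = -33031/(2/(47 + 2*(1/23)*62 + (2*(1/23)*62)**2)) = -33031/(2/(47 + 124/23 + (124/23)**2)) = -33031/(2/(47 + 124/23 + 15376/529)) = -33031/(2/(43091/529)) = -33031/(2*(529/43091)) = -33031/1058/43091 = -33031*43091/1058 = -1423338821/1058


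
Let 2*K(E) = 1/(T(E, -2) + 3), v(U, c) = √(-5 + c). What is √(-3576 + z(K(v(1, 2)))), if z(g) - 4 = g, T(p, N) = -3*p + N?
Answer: √6*√((-2381 + 7144*I*√3)/(1 - 3*I*√3))/2 ≈ 0.00077626 + 59.766*I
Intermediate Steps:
T(p, N) = N - 3*p
K(E) = 1/(2*(1 - 3*E)) (K(E) = 1/(2*((-2 - 3*E) + 3)) = 1/(2*(1 - 3*E)))
z(g) = 4 + g
√(-3576 + z(K(v(1, 2)))) = √(-3576 + (4 - 1/(-2 + 6*√(-5 + 2)))) = √(-3576 + (4 - 1/(-2 + 6*√(-3)))) = √(-3576 + (4 - 1/(-2 + 6*(I*√3)))) = √(-3576 + (4 - 1/(-2 + 6*I*√3))) = √(-3572 - 1/(-2 + 6*I*√3))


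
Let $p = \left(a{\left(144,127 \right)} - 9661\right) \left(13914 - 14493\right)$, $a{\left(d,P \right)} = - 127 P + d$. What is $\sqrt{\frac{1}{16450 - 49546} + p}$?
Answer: $\frac{\sqrt{4066204588522062}}{16548} \approx 3853.4$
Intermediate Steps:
$a{\left(d,P \right)} = d - 127 P$
$p = 14849034$ ($p = \left(\left(144 - 16129\right) - 9661\right) \left(13914 - 14493\right) = \left(\left(144 - 16129\right) - 9661\right) \left(-579\right) = \left(-15985 - 9661\right) \left(-579\right) = \left(-25646\right) \left(-579\right) = 14849034$)
$\sqrt{\frac{1}{16450 - 49546} + p} = \sqrt{\frac{1}{16450 - 49546} + 14849034} = \sqrt{\frac{1}{-33096} + 14849034} = \sqrt{- \frac{1}{33096} + 14849034} = \sqrt{\frac{491443629263}{33096}} = \frac{\sqrt{4066204588522062}}{16548}$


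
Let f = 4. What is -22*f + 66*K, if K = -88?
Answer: -5896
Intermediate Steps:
-22*f + 66*K = -22*4 + 66*(-88) = -88 - 5808 = -5896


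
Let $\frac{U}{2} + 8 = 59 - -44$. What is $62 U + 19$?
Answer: $11799$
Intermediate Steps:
$U = 190$ ($U = -16 + 2 \left(59 - -44\right) = -16 + 2 \left(59 + 44\right) = -16 + 2 \cdot 103 = -16 + 206 = 190$)
$62 U + 19 = 62 \cdot 190 + 19 = 11780 + 19 = 11799$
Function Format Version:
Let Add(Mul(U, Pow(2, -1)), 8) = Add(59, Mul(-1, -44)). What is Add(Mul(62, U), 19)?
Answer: 11799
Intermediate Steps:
U = 190 (U = Add(-16, Mul(2, Add(59, Mul(-1, -44)))) = Add(-16, Mul(2, Add(59, 44))) = Add(-16, Mul(2, 103)) = Add(-16, 206) = 190)
Add(Mul(62, U), 19) = Add(Mul(62, 190), 19) = Add(11780, 19) = 11799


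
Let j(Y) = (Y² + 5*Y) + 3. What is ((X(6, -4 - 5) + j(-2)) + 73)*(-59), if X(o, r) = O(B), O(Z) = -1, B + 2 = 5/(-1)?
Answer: -4071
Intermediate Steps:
B = -7 (B = -2 + 5/(-1) = -2 + 5*(-1) = -2 - 5 = -7)
j(Y) = 3 + Y² + 5*Y
X(o, r) = -1
((X(6, -4 - 5) + j(-2)) + 73)*(-59) = ((-1 + (3 + (-2)² + 5*(-2))) + 73)*(-59) = ((-1 + (3 + 4 - 10)) + 73)*(-59) = ((-1 - 3) + 73)*(-59) = (-4 + 73)*(-59) = 69*(-59) = -4071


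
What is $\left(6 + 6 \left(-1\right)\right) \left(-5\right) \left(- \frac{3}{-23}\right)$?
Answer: $0$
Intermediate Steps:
$\left(6 + 6 \left(-1\right)\right) \left(-5\right) \left(- \frac{3}{-23}\right) = \left(6 - 6\right) \left(-5\right) \left(\left(-3\right) \left(- \frac{1}{23}\right)\right) = 0 \left(-5\right) \frac{3}{23} = 0 \cdot \frac{3}{23} = 0$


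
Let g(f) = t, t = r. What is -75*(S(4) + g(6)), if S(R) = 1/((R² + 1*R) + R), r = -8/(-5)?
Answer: -985/8 ≈ -123.13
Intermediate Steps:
r = 8/5 (r = -8*(-⅕) = 8/5 ≈ 1.6000)
t = 8/5 ≈ 1.6000
g(f) = 8/5
S(R) = 1/(R² + 2*R) (S(R) = 1/((R² + R) + R) = 1/((R + R²) + R) = 1/(R² + 2*R))
-75*(S(4) + g(6)) = -75*(1/(4*(2 + 4)) + 8/5) = -75*((¼)/6 + 8/5) = -75*((¼)*(⅙) + 8/5) = -75*(1/24 + 8/5) = -75*197/120 = -985/8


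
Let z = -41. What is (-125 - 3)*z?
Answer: 5248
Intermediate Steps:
(-125 - 3)*z = (-125 - 3)*(-41) = -128*(-41) = 5248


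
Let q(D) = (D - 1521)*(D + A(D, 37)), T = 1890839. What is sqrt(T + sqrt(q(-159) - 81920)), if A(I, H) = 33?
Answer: sqrt(1890839 + 4*sqrt(8110)) ≈ 1375.2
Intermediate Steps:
q(D) = (-1521 + D)*(33 + D) (q(D) = (D - 1521)*(D + 33) = (-1521 + D)*(33 + D))
sqrt(T + sqrt(q(-159) - 81920)) = sqrt(1890839 + sqrt((-50193 + (-159)**2 - 1488*(-159)) - 81920)) = sqrt(1890839 + sqrt((-50193 + 25281 + 236592) - 81920)) = sqrt(1890839 + sqrt(211680 - 81920)) = sqrt(1890839 + sqrt(129760)) = sqrt(1890839 + 4*sqrt(8110))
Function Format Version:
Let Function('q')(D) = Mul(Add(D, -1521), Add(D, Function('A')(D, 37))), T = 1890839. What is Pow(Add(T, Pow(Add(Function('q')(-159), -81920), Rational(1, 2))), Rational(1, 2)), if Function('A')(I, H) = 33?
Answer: Pow(Add(1890839, Mul(4, Pow(8110, Rational(1, 2)))), Rational(1, 2)) ≈ 1375.2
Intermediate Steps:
Function('q')(D) = Mul(Add(-1521, D), Add(33, D)) (Function('q')(D) = Mul(Add(D, -1521), Add(D, 33)) = Mul(Add(-1521, D), Add(33, D)))
Pow(Add(T, Pow(Add(Function('q')(-159), -81920), Rational(1, 2))), Rational(1, 2)) = Pow(Add(1890839, Pow(Add(Add(-50193, Pow(-159, 2), Mul(-1488, -159)), -81920), Rational(1, 2))), Rational(1, 2)) = Pow(Add(1890839, Pow(Add(Add(-50193, 25281, 236592), -81920), Rational(1, 2))), Rational(1, 2)) = Pow(Add(1890839, Pow(Add(211680, -81920), Rational(1, 2))), Rational(1, 2)) = Pow(Add(1890839, Pow(129760, Rational(1, 2))), Rational(1, 2)) = Pow(Add(1890839, Mul(4, Pow(8110, Rational(1, 2)))), Rational(1, 2))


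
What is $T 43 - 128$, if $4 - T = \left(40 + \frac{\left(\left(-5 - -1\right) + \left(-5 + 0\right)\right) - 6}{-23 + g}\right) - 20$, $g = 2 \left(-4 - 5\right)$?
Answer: $- \frac{34101}{41} \approx -831.73$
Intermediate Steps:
$g = -18$ ($g = 2 \left(-9\right) = -18$)
$T = - \frac{671}{41}$ ($T = 4 - \left(\left(40 + \frac{\left(\left(-5 - -1\right) + \left(-5 + 0\right)\right) - 6}{-23 - 18}\right) - 20\right) = 4 - \left(\left(40 + \frac{\left(\left(-5 + 1\right) - 5\right) - 6}{-41}\right) - 20\right) = 4 - \left(\left(40 + \left(\left(-4 - 5\right) - 6\right) \left(- \frac{1}{41}\right)\right) - 20\right) = 4 - \left(\left(40 + \left(-9 - 6\right) \left(- \frac{1}{41}\right)\right) - 20\right) = 4 - \left(\left(40 - - \frac{15}{41}\right) - 20\right) = 4 - \left(\left(40 + \frac{15}{41}\right) - 20\right) = 4 - \left(\frac{1655}{41} - 20\right) = 4 - \frac{835}{41} = - \frac{671}{41} \approx -16.366$)
$T 43 - 128 = \left(- \frac{671}{41}\right) 43 - 128 = - \frac{28853}{41} - 128 = - \frac{34101}{41}$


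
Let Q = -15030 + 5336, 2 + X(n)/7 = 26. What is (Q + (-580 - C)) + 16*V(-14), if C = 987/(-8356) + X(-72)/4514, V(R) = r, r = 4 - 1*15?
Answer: -197080165645/18859492 ≈ -10450.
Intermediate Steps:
r = -11 (r = 4 - 15 = -11)
X(n) = 168 (X(n) = -14 + 7*26 = -14 + 182 = 168)
V(R) = -11
C = -1525755/18859492 (C = 987/(-8356) + 168/4514 = 987*(-1/8356) + 168*(1/4514) = -987/8356 + 84/2257 = -1525755/18859492 ≈ -0.080901)
Q = -9694
(Q + (-580 - C)) + 16*V(-14) = (-9694 + (-580 - 1*(-1525755/18859492))) + 16*(-11) = (-9694 + (-580 + 1525755/18859492)) - 176 = (-9694 - 10936979605/18859492) - 176 = -193760895053/18859492 - 176 = -197080165645/18859492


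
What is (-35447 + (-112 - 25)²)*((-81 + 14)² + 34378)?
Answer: -648223826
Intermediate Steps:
(-35447 + (-112 - 25)²)*((-81 + 14)² + 34378) = (-35447 + (-137)²)*((-67)² + 34378) = (-35447 + 18769)*(4489 + 34378) = -16678*38867 = -648223826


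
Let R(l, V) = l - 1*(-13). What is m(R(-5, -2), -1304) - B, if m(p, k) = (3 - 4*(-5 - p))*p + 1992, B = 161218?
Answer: -158786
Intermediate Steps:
R(l, V) = 13 + l (R(l, V) = l + 13 = 13 + l)
m(p, k) = 1992 + p*(23 + 4*p) (m(p, k) = (3 + (20 + 4*p))*p + 1992 = (23 + 4*p)*p + 1992 = p*(23 + 4*p) + 1992 = 1992 + p*(23 + 4*p))
m(R(-5, -2), -1304) - B = (1992 + 4*(13 - 5)² + 23*(13 - 5)) - 1*161218 = (1992 + 4*8² + 23*8) - 161218 = (1992 + 4*64 + 184) - 161218 = (1992 + 256 + 184) - 161218 = 2432 - 161218 = -158786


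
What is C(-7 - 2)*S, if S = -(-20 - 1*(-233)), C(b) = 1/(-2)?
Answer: 213/2 ≈ 106.50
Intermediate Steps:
C(b) = -½
S = -213 (S = -(-20 + 233) = -1*213 = -213)
C(-7 - 2)*S = -½*(-213) = 213/2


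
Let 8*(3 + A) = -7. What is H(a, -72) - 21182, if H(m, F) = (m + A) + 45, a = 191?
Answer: -167599/8 ≈ -20950.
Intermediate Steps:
A = -31/8 (A = -3 + (⅛)*(-7) = -3 - 7/8 = -31/8 ≈ -3.8750)
H(m, F) = 329/8 + m (H(m, F) = (m - 31/8) + 45 = (-31/8 + m) + 45 = 329/8 + m)
H(a, -72) - 21182 = (329/8 + 191) - 21182 = 1857/8 - 21182 = -167599/8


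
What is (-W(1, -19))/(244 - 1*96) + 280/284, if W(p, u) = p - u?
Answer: 2235/2627 ≈ 0.85078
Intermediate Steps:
(-W(1, -19))/(244 - 1*96) + 280/284 = (-(1 - 1*(-19)))/(244 - 1*96) + 280/284 = (-(1 + 19))/(244 - 96) + 280*(1/284) = -1*20/148 + 70/71 = -20*1/148 + 70/71 = -5/37 + 70/71 = 2235/2627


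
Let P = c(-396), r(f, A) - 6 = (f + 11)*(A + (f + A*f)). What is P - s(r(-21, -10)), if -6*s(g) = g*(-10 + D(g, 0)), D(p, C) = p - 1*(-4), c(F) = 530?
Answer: 1598270/3 ≈ 5.3276e+5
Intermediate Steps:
r(f, A) = 6 + (11 + f)*(A + f + A*f) (r(f, A) = 6 + (f + 11)*(A + (f + A*f)) = 6 + (11 + f)*(A + f + A*f))
P = 530
D(p, C) = 4 + p (D(p, C) = p + 4 = 4 + p)
s(g) = -g*(-6 + g)/6 (s(g) = -g*(-10 + (4 + g))/6 = -g*(-6 + g)/6)
P - s(r(-21, -10)) = 530 - (6 + (-21)² + 11*(-10) + 11*(-21) - 10*(-21)² + 12*(-10)*(-21))*(6 - (6 + (-21)² + 11*(-10) + 11*(-21) - 10*(-21)² + 12*(-10)*(-21)))/6 = 530 - (6 + 441 - 110 - 231 - 10*441 + 2520)*(6 - (6 + 441 - 110 - 231 - 10*441 + 2520))/6 = 530 - (6 + 441 - 110 - 231 - 4410 + 2520)*(6 - (6 + 441 - 110 - 231 - 4410 + 2520))/6 = 530 - (-1784)*(6 - 1*(-1784))/6 = 530 - (-1784)*(6 + 1784)/6 = 530 - (-1784)*1790/6 = 530 - 1*(-1596680/3) = 530 + 1596680/3 = 1598270/3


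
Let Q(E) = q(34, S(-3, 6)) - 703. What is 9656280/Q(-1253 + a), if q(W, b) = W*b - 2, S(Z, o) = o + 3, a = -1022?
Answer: -3218760/133 ≈ -24201.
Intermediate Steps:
S(Z, o) = 3 + o
q(W, b) = -2 + W*b
Q(E) = -399 (Q(E) = (-2 + 34*(3 + 6)) - 703 = (-2 + 34*9) - 703 = (-2 + 306) - 703 = 304 - 703 = -399)
9656280/Q(-1253 + a) = 9656280/(-399) = 9656280*(-1/399) = -3218760/133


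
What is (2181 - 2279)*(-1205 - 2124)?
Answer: 326242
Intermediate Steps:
(2181 - 2279)*(-1205 - 2124) = -98*(-3329) = 326242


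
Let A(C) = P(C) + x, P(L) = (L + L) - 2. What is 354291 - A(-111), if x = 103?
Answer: 354412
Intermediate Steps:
P(L) = -2 + 2*L (P(L) = 2*L - 2 = -2 + 2*L)
A(C) = 101 + 2*C (A(C) = (-2 + 2*C) + 103 = 101 + 2*C)
354291 - A(-111) = 354291 - (101 + 2*(-111)) = 354291 - (101 - 222) = 354291 - 1*(-121) = 354291 + 121 = 354412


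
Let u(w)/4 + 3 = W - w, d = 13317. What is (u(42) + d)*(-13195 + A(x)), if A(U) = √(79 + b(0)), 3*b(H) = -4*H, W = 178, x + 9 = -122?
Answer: -182737555 + 13849*√79 ≈ -1.8261e+8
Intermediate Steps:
x = -131 (x = -9 - 122 = -131)
b(H) = -4*H/3 (b(H) = (-4*H)/3 = -4*H/3)
u(w) = 700 - 4*w (u(w) = -12 + 4*(178 - w) = -12 + (712 - 4*w) = 700 - 4*w)
A(U) = √79 (A(U) = √(79 - 4/3*0) = √(79 + 0) = √79)
(u(42) + d)*(-13195 + A(x)) = ((700 - 4*42) + 13317)*(-13195 + √79) = ((700 - 168) + 13317)*(-13195 + √79) = (532 + 13317)*(-13195 + √79) = 13849*(-13195 + √79) = -182737555 + 13849*√79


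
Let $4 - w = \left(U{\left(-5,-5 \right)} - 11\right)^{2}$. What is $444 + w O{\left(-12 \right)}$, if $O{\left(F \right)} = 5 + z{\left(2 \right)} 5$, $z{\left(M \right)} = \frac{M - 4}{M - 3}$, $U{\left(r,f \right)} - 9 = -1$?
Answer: $369$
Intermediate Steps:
$U{\left(r,f \right)} = 8$ ($U{\left(r,f \right)} = 9 - 1 = 8$)
$z{\left(M \right)} = \frac{-4 + M}{-3 + M}$
$w = -5$ ($w = 4 - \left(8 - 11\right)^{2} = 4 - \left(-3\right)^{2} = 4 - 9 = -5$)
$O{\left(F \right)} = 15$ ($O{\left(F \right)} = 5 + \frac{-4 + 2}{-3 + 2} \cdot 5 = 5 + \frac{1}{-1} \left(-2\right) 5 = 5 + \left(-1\right) \left(-2\right) 5 = 5 + 2 \cdot 5 = 5 + 10 = 15$)
$444 + w O{\left(-12 \right)} = 444 - 75 = 369$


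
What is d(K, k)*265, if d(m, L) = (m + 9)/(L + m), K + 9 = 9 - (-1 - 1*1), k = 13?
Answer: 583/3 ≈ 194.33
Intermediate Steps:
K = 2 (K = -9 + (9 - (-1 - 1*1)) = -9 + (9 - (-1 - 1)) = -9 + (9 - 1*(-2)) = -9 + (9 + 2) = -9 + 11 = 2)
d(m, L) = (9 + m)/(L + m)
d(K, k)*265 = ((9 + 2)/(13 + 2))*265 = (11/15)*265 = 583/3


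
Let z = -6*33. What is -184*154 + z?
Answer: -28534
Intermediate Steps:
z = -198
-184*154 + z = -184*154 - 198 = -28336 - 198 = -28534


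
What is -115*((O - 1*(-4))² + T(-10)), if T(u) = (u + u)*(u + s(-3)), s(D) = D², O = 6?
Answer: -13800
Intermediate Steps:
T(u) = 2*u*(9 + u) (T(u) = (u + u)*(u + (-3)²) = (2*u)*(u + 9) = (2*u)*(9 + u) = 2*u*(9 + u))
-115*((O - 1*(-4))² + T(-10)) = -115*((6 - 1*(-4))² + 2*(-10)*(9 - 10)) = -115*((6 + 4)² + 2*(-10)*(-1)) = -115*(10² + 20) = -115*(100 + 20) = -115*120 = -13800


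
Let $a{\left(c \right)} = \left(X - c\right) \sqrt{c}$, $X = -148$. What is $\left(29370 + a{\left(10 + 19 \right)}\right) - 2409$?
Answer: $26961 - 177 \sqrt{29} \approx 26008.0$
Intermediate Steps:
$a{\left(c \right)} = \sqrt{c} \left(-148 - c\right)$ ($a{\left(c \right)} = \left(-148 - c\right) \sqrt{c} = \sqrt{c} \left(-148 - c\right)$)
$\left(29370 + a{\left(10 + 19 \right)}\right) - 2409 = \left(29370 + \sqrt{10 + 19} \left(-148 - \left(10 + 19\right)\right)\right) - 2409 = \left(29370 + \sqrt{29} \left(-148 - 29\right)\right) - 2409 = \left(29370 + \sqrt{29} \left(-177\right)\right) - 2409 = \left(29370 - 177 \sqrt{29}\right) - 2409 = 26961 - 177 \sqrt{29}$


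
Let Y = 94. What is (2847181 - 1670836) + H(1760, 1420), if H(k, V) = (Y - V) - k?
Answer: 1173259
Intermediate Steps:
H(k, V) = 94 - V - k (H(k, V) = (94 - V) - k = 94 - V - k)
(2847181 - 1670836) + H(1760, 1420) = (2847181 - 1670836) + (94 - 1*1420 - 1*1760) = 1176345 + (94 - 1420 - 1760) = 1176345 - 3086 = 1173259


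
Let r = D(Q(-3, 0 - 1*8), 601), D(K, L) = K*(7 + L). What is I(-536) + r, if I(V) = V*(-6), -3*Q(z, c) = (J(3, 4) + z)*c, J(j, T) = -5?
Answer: -29264/3 ≈ -9754.7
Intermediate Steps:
Q(z, c) = -c*(-5 + z)/3 (Q(z, c) = -(-5 + z)*c/3 = -c*(-5 + z)/3)
I(V) = -6*V
r = -38912/3 (r = ((0 - 1*8)*(5 - 1*(-3))/3)*(7 + 601) = ((0 - 8)*(5 + 3)/3)*608 = ((1/3)*(-8)*8)*608 = -64/3*608 = -38912/3 ≈ -12971.)
I(-536) + r = -6*(-536) - 38912/3 = 3216 - 38912/3 = -29264/3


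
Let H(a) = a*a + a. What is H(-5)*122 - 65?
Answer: 2375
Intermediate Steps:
H(a) = a + a² (H(a) = a² + a = a + a²)
H(-5)*122 - 65 = -5*(1 - 5)*122 - 65 = -5*(-4)*122 - 65 = 20*122 - 65 = 2440 - 65 = 2375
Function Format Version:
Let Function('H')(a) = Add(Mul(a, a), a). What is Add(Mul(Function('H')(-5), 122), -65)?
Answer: 2375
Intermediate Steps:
Function('H')(a) = Add(a, Pow(a, 2)) (Function('H')(a) = Add(Pow(a, 2), a) = Add(a, Pow(a, 2)))
Add(Mul(Function('H')(-5), 122), -65) = Add(Mul(Mul(-5, Add(1, -5)), 122), -65) = Add(Mul(Mul(-5, -4), 122), -65) = Add(Mul(20, 122), -65) = Add(2440, -65) = 2375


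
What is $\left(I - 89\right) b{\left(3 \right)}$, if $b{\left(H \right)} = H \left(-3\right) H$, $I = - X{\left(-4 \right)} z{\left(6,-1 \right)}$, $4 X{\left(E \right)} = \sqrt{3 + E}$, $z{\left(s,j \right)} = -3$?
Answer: $2403 - \frac{81 i}{4} \approx 2403.0 - 20.25 i$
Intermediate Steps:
$X{\left(E \right)} = \frac{\sqrt{3 + E}}{4}$
$I = \frac{3 i}{4}$ ($I = - \frac{\sqrt{3 - 4}}{4} \left(-3\right) = - \frac{\sqrt{-1}}{4} \left(-3\right) = - \frac{i}{4} \left(-3\right) = \frac{3 i}{4} \approx 0.75 i$)
$b{\left(H \right)} = - 3 H^{2}$ ($b{\left(H \right)} = - 3 H H = - 3 H^{2}$)
$\left(I - 89\right) b{\left(3 \right)} = \left(\frac{3 i}{4} - 89\right) \left(- 3 \cdot 3^{2}\right) = \left(\frac{3 i}{4} - 89\right) \left(\left(-3\right) 9\right) = \left(-89 + \frac{3 i}{4}\right) \left(-27\right) = 2403 - \frac{81 i}{4}$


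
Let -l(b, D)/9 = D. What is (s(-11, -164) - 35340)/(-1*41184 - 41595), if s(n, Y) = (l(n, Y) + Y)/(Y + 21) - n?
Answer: 1684453/3945799 ≈ 0.42690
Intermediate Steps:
l(b, D) = -9*D
s(n, Y) = -n - 8*Y/(21 + Y) (s(n, Y) = (-9*Y + Y)/(Y + 21) - n = (-8*Y)/(21 + Y) - n = -8*Y/(21 + Y) - n = -n - 8*Y/(21 + Y))
(s(-11, -164) - 35340)/(-1*41184 - 41595) = ((-21*(-11) - 8*(-164) - 1*(-164)*(-11))/(21 - 164) - 35340)/(-1*41184 - 41595) = ((231 + 1312 - 1804)/(-143) - 35340)/(-41184 - 41595) = (-1/143*(-261) - 35340)/(-82779) = (261/143 - 35340)*(-1/82779) = -5053359/143*(-1/82779) = 1684453/3945799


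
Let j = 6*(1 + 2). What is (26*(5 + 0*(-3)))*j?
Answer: 2340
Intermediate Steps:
j = 18 (j = 6*3 = 18)
(26*(5 + 0*(-3)))*j = (26*(5 + 0*(-3)))*18 = (26*(5 + 0))*18 = (26*5)*18 = 130*18 = 2340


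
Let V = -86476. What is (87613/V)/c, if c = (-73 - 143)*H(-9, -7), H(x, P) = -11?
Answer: -87613/205466976 ≈ -0.00042641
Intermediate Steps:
c = 2376 (c = (-73 - 143)*(-11) = -216*(-11) = 2376)
(87613/V)/c = (87613/(-86476))/2376 = (87613*(-1/86476))*(1/2376) = -87613/86476*1/2376 = -87613/205466976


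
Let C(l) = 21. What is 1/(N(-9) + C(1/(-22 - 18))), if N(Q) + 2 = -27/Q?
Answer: 1/22 ≈ 0.045455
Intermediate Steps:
N(Q) = -2 - 27/Q
1/(N(-9) + C(1/(-22 - 18))) = 1/((-2 - 27/(-9)) + 21) = 1/((-2 - 27*(-⅑)) + 21) = 1/((-2 + 3) + 21) = 1/(1 + 21) = 1/22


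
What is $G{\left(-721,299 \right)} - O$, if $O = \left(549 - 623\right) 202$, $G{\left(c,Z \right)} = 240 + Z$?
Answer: $15487$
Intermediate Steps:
$O = -14948$ ($O = \left(-74\right) 202 = -14948$)
$G{\left(-721,299 \right)} - O = \left(240 + 299\right) - -14948 = 539 + 14948 = 15487$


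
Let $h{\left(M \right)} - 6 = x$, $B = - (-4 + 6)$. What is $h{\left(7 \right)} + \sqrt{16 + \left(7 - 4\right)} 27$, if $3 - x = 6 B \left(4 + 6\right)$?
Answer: $129 + 27 \sqrt{19} \approx 246.69$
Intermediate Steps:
$B = -2$ ($B = \left(-1\right) 2 = -2$)
$x = 123$ ($x = 3 - 6 \left(- 2 \left(4 + 6\right)\right) = 3 - 6 \left(\left(-2\right) 10\right) = 3 - 6 \left(-20\right) = 3 - -120 = 3 + 120 = 123$)
$h{\left(M \right)} = 129$ ($h{\left(M \right)} = 6 + 123 = 129$)
$h{\left(7 \right)} + \sqrt{16 + \left(7 - 4\right)} 27 = 129 + \sqrt{16 + \left(7 - 4\right)} 27 = 129 + \sqrt{16 + 3} \cdot 27 = 129 + \sqrt{19} \cdot 27 = 129 + 27 \sqrt{19}$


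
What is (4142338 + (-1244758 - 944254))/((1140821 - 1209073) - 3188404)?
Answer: -976663/1628328 ≈ -0.59980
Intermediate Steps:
(4142338 + (-1244758 - 944254))/((1140821 - 1209073) - 3188404) = (4142338 - 2189012)/(-68252 - 3188404) = 1953326/(-3256656) = 1953326*(-1/3256656) = -976663/1628328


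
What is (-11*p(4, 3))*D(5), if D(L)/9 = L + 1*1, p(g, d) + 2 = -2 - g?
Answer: 4752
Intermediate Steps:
p(g, d) = -4 - g (p(g, d) = -2 + (-2 - g) = -4 - g)
D(L) = 9 + 9*L (D(L) = 9*(L + 1*1) = 9*(L + 1) = 9*(1 + L) = 9 + 9*L)
(-11*p(4, 3))*D(5) = (-11*(-4 - 1*4))*(9 + 9*5) = (-11*(-4 - 4))*(9 + 45) = -11*(-8)*54 = 88*54 = 4752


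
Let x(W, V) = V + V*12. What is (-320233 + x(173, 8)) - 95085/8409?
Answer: -897353282/2803 ≈ -3.2014e+5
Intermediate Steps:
x(W, V) = 13*V (x(W, V) = V + 12*V = 13*V)
(-320233 + x(173, 8)) - 95085/8409 = (-320233 + 13*8) - 95085/8409 = (-320233 + 104) - 95085*1/8409 = -320129 - 31695/2803 = -897353282/2803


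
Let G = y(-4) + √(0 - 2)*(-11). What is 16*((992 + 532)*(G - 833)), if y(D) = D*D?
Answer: -19921728 - 268224*I*√2 ≈ -1.9922e+7 - 3.7933e+5*I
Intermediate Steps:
y(D) = D²
G = 16 - 11*I*√2 (G = (-4)² + √(0 - 2)*(-11) = 16 + √(-2)*(-11) = 16 + (I*√2)*(-11) = 16 - 11*I*√2 ≈ 16.0 - 15.556*I)
16*((992 + 532)*(G - 833)) = 16*((992 + 532)*((16 - 11*I*√2) - 833)) = 16*(1524*(-817 - 11*I*√2)) = 16*(-1245108 - 16764*I*√2) = -19921728 - 268224*I*√2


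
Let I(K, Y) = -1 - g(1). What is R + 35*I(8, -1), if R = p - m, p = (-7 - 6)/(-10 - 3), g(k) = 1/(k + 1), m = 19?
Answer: -141/2 ≈ -70.500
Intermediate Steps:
g(k) = 1/(1 + k)
p = 1 (p = -13/(-13) = -13*(-1/13) = 1)
I(K, Y) = -3/2 (I(K, Y) = -1 - 1/(1 + 1) = -1 - 1/2 = -1 - 1*½ = -1 - ½ = -3/2)
R = -18 (R = 1 - 1*19 = 1 - 19 = -18)
R + 35*I(8, -1) = -18 + 35*(-3/2) = -18 - 105/2 = -141/2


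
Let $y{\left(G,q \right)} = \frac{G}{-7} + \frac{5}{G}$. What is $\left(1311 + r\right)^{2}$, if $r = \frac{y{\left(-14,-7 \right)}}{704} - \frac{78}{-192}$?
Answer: $\frac{167061906609049}{97140736} \approx 1.7198 \cdot 10^{6}$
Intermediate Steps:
$y{\left(G,q \right)} = \frac{5}{G} - \frac{G}{7}$ ($y{\left(G,q \right)} = G \left(- \frac{1}{7}\right) + \frac{5}{G} = - \frac{G}{7} + \frac{5}{G} = \frac{5}{G} - \frac{G}{7}$)
$r = \frac{4027}{9856}$ ($r = \frac{\frac{5}{-14} - -2}{704} - \frac{78}{-192} = \left(5 \left(- \frac{1}{14}\right) + 2\right) \frac{1}{704} - - \frac{13}{32} = \left(- \frac{5}{14} + 2\right) \frac{1}{704} + \frac{13}{32} = \frac{23}{14} \cdot \frac{1}{704} + \frac{13}{32} = \frac{23}{9856} + \frac{13}{32} = \frac{4027}{9856} \approx 0.40858$)
$\left(1311 + r\right)^{2} = \left(1311 + \frac{4027}{9856}\right)^{2} = \left(\frac{12925243}{9856}\right)^{2} = \frac{167061906609049}{97140736}$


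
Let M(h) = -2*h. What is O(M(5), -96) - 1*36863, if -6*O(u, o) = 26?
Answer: -110602/3 ≈ -36867.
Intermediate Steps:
O(u, o) = -13/3 (O(u, o) = -1/6*26 = -13/3)
O(M(5), -96) - 1*36863 = -13/3 - 1*36863 = -13/3 - 36863 = -110602/3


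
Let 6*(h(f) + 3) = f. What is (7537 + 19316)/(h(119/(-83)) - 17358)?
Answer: -13372794/8645897 ≈ -1.5467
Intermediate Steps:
h(f) = -3 + f/6
(7537 + 19316)/(h(119/(-83)) - 17358) = (7537 + 19316)/((-3 + (119/(-83))/6) - 17358) = 26853/((-3 + (119*(-1/83))/6) - 17358) = 26853/((-3 + (⅙)*(-119/83)) - 17358) = 26853/((-3 - 119/498) - 17358) = 26853/(-1613/498 - 17358) = 26853/(-8645897/498) = 26853*(-498/8645897) = -13372794/8645897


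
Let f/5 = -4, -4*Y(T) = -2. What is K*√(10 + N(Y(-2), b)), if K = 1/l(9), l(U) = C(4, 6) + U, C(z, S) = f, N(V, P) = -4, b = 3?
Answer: -√6/11 ≈ -0.22268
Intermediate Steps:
Y(T) = ½ (Y(T) = -¼*(-2) = ½)
f = -20 (f = 5*(-4) = -20)
C(z, S) = -20
l(U) = -20 + U
K = -1/11 (K = 1/(-20 + 9) = 1/(-11) = -1/11 ≈ -0.090909)
K*√(10 + N(Y(-2), b)) = -√(10 - 4)/11 = -√6/11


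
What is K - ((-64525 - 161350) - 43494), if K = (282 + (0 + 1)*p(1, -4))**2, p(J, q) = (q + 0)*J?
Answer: 346653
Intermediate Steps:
p(J, q) = J*q (p(J, q) = q*J = J*q)
K = 77284 (K = (282 + (0 + 1)*(1*(-4)))**2 = (282 + 1*(-4))**2 = (282 - 4)**2 = 278**2 = 77284)
K - ((-64525 - 161350) - 43494) = 77284 - ((-64525 - 161350) - 43494) = 77284 - (-225875 - 43494) = 77284 - 1*(-269369) = 77284 + 269369 = 346653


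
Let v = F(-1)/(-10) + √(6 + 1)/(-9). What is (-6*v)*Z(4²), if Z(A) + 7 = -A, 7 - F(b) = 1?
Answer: -414/5 - 46*√7/3 ≈ -123.37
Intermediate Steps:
F(b) = 6 (F(b) = 7 - 1*1 = 7 - 1 = 6)
v = -⅗ - √7/9 (v = 6/(-10) + √(6 + 1)/(-9) = 6*(-⅒) + √7*(-⅑) = -⅗ - √7/9 ≈ -0.89397)
Z(A) = -7 - A
(-6*v)*Z(4²) = (-6*(-⅗ - √7/9))*(-7 - 1*4²) = (18/5 + 2*√7/3)*(-7 - 1*16) = (18/5 + 2*√7/3)*(-7 - 16) = (18/5 + 2*√7/3)*(-23) = -414/5 - 46*√7/3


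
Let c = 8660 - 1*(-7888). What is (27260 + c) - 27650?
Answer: 16158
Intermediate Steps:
c = 16548 (c = 8660 + 7888 = 16548)
(27260 + c) - 27650 = (27260 + 16548) - 27650 = 43808 - 27650 = 16158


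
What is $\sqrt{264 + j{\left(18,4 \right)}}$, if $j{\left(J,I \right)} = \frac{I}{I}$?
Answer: $\sqrt{265} \approx 16.279$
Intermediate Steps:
$j{\left(J,I \right)} = 1$
$\sqrt{264 + j{\left(18,4 \right)}} = \sqrt{264 + 1} = \sqrt{265}$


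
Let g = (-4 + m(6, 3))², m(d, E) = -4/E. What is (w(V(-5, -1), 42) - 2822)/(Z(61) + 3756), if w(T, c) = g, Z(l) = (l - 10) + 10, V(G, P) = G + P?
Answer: -25142/34353 ≈ -0.73187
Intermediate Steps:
Z(l) = l (Z(l) = (-10 + l) + 10 = l)
g = 256/9 (g = (-4 - 4/3)² = (-16/3)² = 256/9 ≈ 28.444)
w(T, c) = 256/9
(w(V(-5, -1), 42) - 2822)/(Z(61) + 3756) = (256/9 - 2822)/(61 + 3756) = -25142/9/3817 = -25142/9*1/3817 = -25142/34353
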